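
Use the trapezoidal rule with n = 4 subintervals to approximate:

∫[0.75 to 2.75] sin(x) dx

f(x) = sin(x)
a = 0.75, b = 2.75, n = 4
h = (b - a)/n = 0.500000

Trapezoidal rule: (h/2)[f(x₀) + 2f(x₁) + 2f(x₂) + ... + f(xₙ)]

x_0 = 0.7500, f(x_0) = 0.681639, coefficient = 1
x_1 = 1.2500, f(x_1) = 0.948985, coefficient = 2
x_2 = 1.7500, f(x_2) = 0.983986, coefficient = 2
x_3 = 2.2500, f(x_3) = 0.778073, coefficient = 2
x_4 = 2.7500, f(x_4) = 0.381661, coefficient = 1

I ≈ (0.500000/2) × 6.485387 = 1.621347
Exact value: 1.655991
Error: 0.034644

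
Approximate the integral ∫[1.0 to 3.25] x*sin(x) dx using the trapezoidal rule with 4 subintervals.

f(x) = x*sin(x)
a = 1.0, b = 3.25, n = 4
h = (b - a)/n = 0.562500

Trapezoidal rule: (h/2)[f(x₀) + 2f(x₁) + 2f(x₂) + ... + f(xₙ)]

x_0 = 1.0000, f(x_0) = 0.841471, coefficient = 1
x_1 = 1.5625, f(x_1) = 1.562446, coefficient = 2
x_2 = 2.1250, f(x_2) = 1.806930, coefficient = 2
x_3 = 2.6875, f(x_3) = 1.178864, coefficient = 2
x_4 = 3.2500, f(x_4) = -0.351634, coefficient = 1

I ≈ (0.562500/2) × 9.586317 = 2.696152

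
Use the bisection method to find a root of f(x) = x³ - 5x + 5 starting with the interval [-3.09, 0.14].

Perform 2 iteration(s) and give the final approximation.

f(x) = x³ - 5x + 5
Initial interval: [-3.09, 0.14]

Iteration 1:
  c_1 = (-3.090000 + 0.140000)/2 = -1.475000
  f(c_1) = f(-1.475000) = 9.165953
  f(a) × f(c) < 0, new interval: [-3.090000, -1.475000]
Iteration 2:
  c_2 = (-3.090000 + (-1.475000))/2 = -2.282500
  f(c_2) = f(-2.282500) = 4.521117
  f(a) × f(c) < 0, new interval: [-3.090000, -2.282500]

After 2 iteration(s), the approximation is c_2 = -2.282500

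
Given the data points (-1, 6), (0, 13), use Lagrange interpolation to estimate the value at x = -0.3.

Lagrange interpolation formula:
P(x) = Σ yᵢ × Lᵢ(x)
where Lᵢ(x) = Π_{j≠i} (x - xⱼ)/(xᵢ - xⱼ)

L_0(-0.3) = (-0.3 - 0)/(-1 - 0) = 0.300000
L_1(-0.3) = (-0.3 - (-1))/(0 - (-1)) = 0.700000

P(-0.3) = 6×L_0(-0.3) + 13×L_1(-0.3)
P(-0.3) = 10.900000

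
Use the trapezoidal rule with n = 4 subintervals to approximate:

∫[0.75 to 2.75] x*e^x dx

f(x) = x*e^x
a = 0.75, b = 2.75, n = 4
h = (b - a)/n = 0.500000

Trapezoidal rule: (h/2)[f(x₀) + 2f(x₁) + 2f(x₂) + ... + f(xₙ)]

x_0 = 0.7500, f(x_0) = 1.587750, coefficient = 1
x_1 = 1.2500, f(x_1) = 4.362929, coefficient = 2
x_2 = 1.7500, f(x_2) = 10.070555, coefficient = 2
x_3 = 2.2500, f(x_3) = 21.347406, coefficient = 2
x_4 = 2.7500, f(x_4) = 43.017238, coefficient = 1

I ≈ (0.500000/2) × 116.166766 = 29.041691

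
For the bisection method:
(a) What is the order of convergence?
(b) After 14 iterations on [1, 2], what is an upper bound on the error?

(a) Bisection has linear (order 1) convergence; the error is halved each step.

(b) Error bound = (b-a)/2^n = (2 - 1)/2^{14}
    = 1/2^{14}

(a) 1 (linear); (b) error ≤ 6.10e-05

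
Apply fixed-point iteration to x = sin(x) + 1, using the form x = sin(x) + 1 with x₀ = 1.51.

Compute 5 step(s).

Equation: x = sin(x) + 1
Fixed-point form: x = sin(x) + 1
x₀ = 1.51

x_1 = g(1.510000) = 1.998152
x_2 = g(1.998152) = 1.910065
x_3 = g(1.910065) = 1.942998
x_4 = g(1.942998) = 1.931529
x_5 = g(1.931529) = 1.935639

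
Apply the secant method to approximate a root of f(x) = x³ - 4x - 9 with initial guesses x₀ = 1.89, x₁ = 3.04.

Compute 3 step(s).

f(x) = x³ - 4x - 9
x₀ = 1.89, x₁ = 3.04

Secant formula: x_{n+1} = x_n - f(x_n)(x_n - x_{n-1})/(f(x_n) - f(x_{n-1}))

Iteration 1:
  f(1.890000) = -9.808731
  f(3.040000) = 6.934464
  x_2 = 3.040000 - 6.934464×(3.040000 - 1.890000)/(6.934464 - (-9.808731))
       = 2.563709
Iteration 2:
  f(3.040000) = 6.934464
  f(2.563709) = -2.404593
  x_3 = 2.563709 - (-2.404593)×(2.563709 - 3.040000)/(-2.404593 - 6.934464)
       = 2.686343
Iteration 3:
  f(2.563709) = -2.404593
  f(2.686343) = -0.359543
  x_4 = 2.686343 - (-0.359543)×(2.686343 - 2.563709)/(-0.359543 - (-2.404593))
       = 2.707903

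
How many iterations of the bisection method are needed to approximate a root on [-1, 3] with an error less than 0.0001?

We need (b-a)/2^n ≤ 0.0001
(3 - (-1))/2^n ≤ 0.0001
4/2^n ≤ 0.0001
2^n ≥ 40000
n ≥ log₂(40000) = 15.29
n ≥ 16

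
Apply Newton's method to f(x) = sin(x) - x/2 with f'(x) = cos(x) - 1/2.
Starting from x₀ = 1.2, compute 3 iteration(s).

f(x) = sin(x) - x/2
f'(x) = cos(x) - 1/2
x₀ = 1.2

Newton-Raphson formula: x_{n+1} = x_n - f(x_n)/f'(x_n)

Iteration 1:
  f(1.200000) = 0.332039
  f'(1.200000) = -0.137642
  x_1 = 1.200000 - 0.332039/(-0.137642) = 3.612334
Iteration 2:
  f(3.612334) = -2.259714
  f'(3.612334) = -1.391232
  x_2 = 3.612334 - (-2.259714)/(-1.391232) = 1.988080
Iteration 3:
  f(1.988080) = -0.079847
  f'(1.988080) = -0.905279
  x_3 = 1.988080 - (-0.079847)/(-0.905279) = 1.899879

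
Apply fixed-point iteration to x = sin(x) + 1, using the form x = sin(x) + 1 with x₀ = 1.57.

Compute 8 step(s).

Equation: x = sin(x) + 1
Fixed-point form: x = sin(x) + 1
x₀ = 1.57

x_1 = g(1.570000) = 2.000000
x_2 = g(2.000000) = 1.909298
x_3 = g(1.909298) = 1.943253
x_4 = g(1.943253) = 1.931436
x_5 = g(1.931436) = 1.935671
x_6 = g(1.935671) = 1.934168
x_7 = g(1.934168) = 1.934704
x_8 = g(1.934704) = 1.934513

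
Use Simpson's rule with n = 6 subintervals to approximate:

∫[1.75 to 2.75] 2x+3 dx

f(x) = 2x+3
a = 1.75, b = 2.75, n = 6
h = (b - a)/n = 0.166667

Simpson's rule: (h/3)[f(x₀) + 4f(x₁) + 2f(x₂) + ... + f(xₙ)]

x_0 = 1.7500, f(x_0) = 6.500000, coefficient = 1
x_1 = 1.9167, f(x_1) = 6.833333, coefficient = 4
x_2 = 2.0833, f(x_2) = 7.166667, coefficient = 2
x_3 = 2.2500, f(x_3) = 7.500000, coefficient = 4
x_4 = 2.4167, f(x_4) = 7.833333, coefficient = 2
x_5 = 2.5833, f(x_5) = 8.166667, coefficient = 4
x_6 = 2.7500, f(x_6) = 8.500000, coefficient = 1

I ≈ (0.166667/3) × 135.000000 = 7.500000
Exact value: 7.500000
Error: 0.000000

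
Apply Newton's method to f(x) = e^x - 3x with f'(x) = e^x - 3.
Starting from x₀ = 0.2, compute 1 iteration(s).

f(x) = e^x - 3x
f'(x) = e^x - 3
x₀ = 0.2

Newton-Raphson formula: x_{n+1} = x_n - f(x_n)/f'(x_n)

Iteration 1:
  f(0.200000) = 0.621403
  f'(0.200000) = -1.778597
  x_1 = 0.200000 - 0.621403/(-1.778597) = 0.549378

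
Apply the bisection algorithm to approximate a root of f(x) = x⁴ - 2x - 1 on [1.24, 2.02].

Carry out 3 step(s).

f(x) = x⁴ - 2x - 1
Initial interval: [1.24, 2.02]

Iteration 1:
  c_1 = (1.240000 + 2.020000)/2 = 1.630000
  f(c_1) = f(1.630000) = 2.799118
  f(a) × f(c) < 0, new interval: [1.240000, 1.630000]
Iteration 2:
  c_2 = (1.240000 + 1.630000)/2 = 1.435000
  f(c_2) = f(1.435000) = 0.370408
  f(a) × f(c) < 0, new interval: [1.240000, 1.435000]
Iteration 3:
  c_3 = (1.240000 + 1.435000)/2 = 1.337500
  f(c_3) = f(1.337500) = -0.474814
  f(a) × f(c) ≥ 0, new interval: [1.337500, 1.435000]

After 3 iteration(s), the approximation is c_3 = 1.337500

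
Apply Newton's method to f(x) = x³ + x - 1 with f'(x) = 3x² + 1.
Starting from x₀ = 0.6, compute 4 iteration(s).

f(x) = x³ + x - 1
f'(x) = 3x² + 1
x₀ = 0.6

Newton-Raphson formula: x_{n+1} = x_n - f(x_n)/f'(x_n)

Iteration 1:
  f(0.600000) = -0.184000
  f'(0.600000) = 2.080000
  x_1 = 0.600000 - (-0.184000)/2.080000 = 0.688462
Iteration 2:
  f(0.688462) = 0.014778
  f'(0.688462) = 2.421938
  x_2 = 0.688462 - 0.014778/2.421938 = 0.682360
Iteration 3:
  f(0.682360) = 0.000077
  f'(0.682360) = 2.396845
  x_3 = 0.682360 - 0.000077/2.396845 = 0.682328
Iteration 4:
  f(0.682328) = 0.000000
  f'(0.682328) = 2.396714
  x_4 = 0.682328 - 0.000000/2.396714 = 0.682328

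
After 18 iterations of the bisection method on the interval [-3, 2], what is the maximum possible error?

Bisection error bound: |error| ≤ (b-a)/2^n
|error| ≤ (2 - (-3))/2^18 = 5/2^18
|error| ≤ 0.0000190735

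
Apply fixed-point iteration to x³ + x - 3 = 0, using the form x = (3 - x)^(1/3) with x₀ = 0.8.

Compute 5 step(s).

Equation: x³ + x - 3 = 0
Fixed-point form: x = (3 - x)^(1/3)
x₀ = 0.8

x_1 = g(0.800000) = 1.300591
x_2 = g(1.300591) = 1.193345
x_3 = g(1.193345) = 1.217938
x_4 = g(1.217938) = 1.212386
x_5 = g(1.212386) = 1.213644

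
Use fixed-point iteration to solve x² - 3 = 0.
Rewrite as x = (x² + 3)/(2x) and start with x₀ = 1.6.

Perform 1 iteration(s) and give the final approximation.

Equation: x² - 3 = 0
Fixed-point form: x = (x² + 3)/(2x)
x₀ = 1.6

x_1 = g(1.600000) = 1.737500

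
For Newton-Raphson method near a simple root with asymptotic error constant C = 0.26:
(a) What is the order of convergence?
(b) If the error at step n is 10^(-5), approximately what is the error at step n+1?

(a) Newton-Raphson has quadratic (order 2) convergence near simple roots.
    This means |e_{n+1}| ≈ C|e_n|².

(b) With |e_n| = 10^(-5) and C = 0.26:
    |e_{n+1}| ≈ 0.26 × (10^(-5))² = 0.26 × 10^(-10)

(a) 2 (quadratic); (b) |e_{n+1}| ≈ 2.600e-11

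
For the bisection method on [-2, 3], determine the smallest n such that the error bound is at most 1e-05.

We need (b-a)/2^n ≤ 1e-05
(3 - (-2))/2^n ≤ 1e-05
5/2^n ≤ 1e-05
2^n ≥ 500000
n ≥ log₂(500000) = 18.93
n ≥ 19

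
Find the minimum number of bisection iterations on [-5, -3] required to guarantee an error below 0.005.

We need (b-a)/2^n ≤ 0.005
(-3 - (-5))/2^n ≤ 0.005
2/2^n ≤ 0.005
2^n ≥ 400
n ≥ log₂(400) = 8.64
n ≥ 9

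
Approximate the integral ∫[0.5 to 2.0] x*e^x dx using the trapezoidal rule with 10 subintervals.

f(x) = x*e^x
a = 0.5, b = 2.0, n = 10
h = (b - a)/n = 0.150000

Trapezoidal rule: (h/2)[f(x₀) + 2f(x₁) + 2f(x₂) + ... + f(xₙ)]

x_0 = 0.5000, f(x_0) = 0.824361, coefficient = 1
x_1 = 0.6500, f(x_1) = 1.245102, coefficient = 2
x_2 = 0.8000, f(x_2) = 1.780433, coefficient = 2
x_3 = 0.9500, f(x_3) = 2.456424, coefficient = 2
x_4 = 1.1000, f(x_4) = 3.304583, coefficient = 2
x_5 = 1.2500, f(x_5) = 4.362929, coefficient = 2
x_6 = 1.4000, f(x_6) = 5.677280, coefficient = 2
x_7 = 1.5500, f(x_7) = 7.302779, coefficient = 2
x_8 = 1.7000, f(x_8) = 9.305711, coefficient = 2
x_9 = 1.8500, f(x_9) = 11.765666, coefficient = 2
x_10 = 2.0000, f(x_10) = 14.778112, coefficient = 1

I ≈ (0.150000/2) × 110.004283 = 8.250321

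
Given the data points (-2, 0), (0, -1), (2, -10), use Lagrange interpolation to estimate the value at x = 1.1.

Lagrange interpolation formula:
P(x) = Σ yᵢ × Lᵢ(x)
where Lᵢ(x) = Π_{j≠i} (x - xⱼ)/(xᵢ - xⱼ)

L_0(1.1) = (1.1 - 0)/(-2 - 0) × (1.1 - 2)/(-2 - 2) = -0.123750
L_1(1.1) = (1.1 - (-2))/(0 - (-2)) × (1.1 - 2)/(0 - 2) = 0.697500
L_2(1.1) = (1.1 - (-2))/(2 - (-2)) × (1.1 - 0)/(2 - 0) = 0.426250

P(1.1) = 0×L_0(1.1) + (-1)×L_1(1.1) + (-10)×L_2(1.1)
P(1.1) = -4.960000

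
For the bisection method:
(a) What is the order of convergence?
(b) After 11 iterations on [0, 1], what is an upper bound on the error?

(a) Bisection has linear (order 1) convergence; the error is halved each step.

(b) Error bound = (b-a)/2^n = (1 - 0)/2^{11}
    = 1/2^{11}

(a) 1 (linear); (b) error ≤ 4.88e-04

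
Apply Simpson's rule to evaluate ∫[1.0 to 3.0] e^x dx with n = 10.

f(x) = e^x
a = 1.0, b = 3.0, n = 10
h = (b - a)/n = 0.200000

Simpson's rule: (h/3)[f(x₀) + 4f(x₁) + 2f(x₂) + ... + f(xₙ)]

x_0 = 1.0000, f(x_0) = 2.718282, coefficient = 1
x_1 = 1.2000, f(x_1) = 3.320117, coefficient = 4
x_2 = 1.4000, f(x_2) = 4.055200, coefficient = 2
x_3 = 1.6000, f(x_3) = 4.953032, coefficient = 4
x_4 = 1.8000, f(x_4) = 6.049647, coefficient = 2
x_5 = 2.0000, f(x_5) = 7.389056, coefficient = 4
x_6 = 2.2000, f(x_6) = 9.025013, coefficient = 2
x_7 = 2.4000, f(x_7) = 11.023176, coefficient = 4
x_8 = 2.6000, f(x_8) = 13.463738, coefficient = 2
x_9 = 2.8000, f(x_9) = 16.444647, coefficient = 4
x_10 = 3.0000, f(x_10) = 20.085537, coefficient = 1

I ≈ (0.200000/3) × 260.511131 = 17.367409
Exact value: 17.367255
Error: 0.000154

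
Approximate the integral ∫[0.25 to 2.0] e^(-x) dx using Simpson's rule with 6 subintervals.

f(x) = e^(-x)
a = 0.25, b = 2.0, n = 6
h = (b - a)/n = 0.291667

Simpson's rule: (h/3)[f(x₀) + 4f(x₁) + 2f(x₂) + ... + f(xₙ)]

x_0 = 0.2500, f(x_0) = 0.778801, coefficient = 1
x_1 = 0.5417, f(x_1) = 0.581778, coefficient = 4
x_2 = 0.8333, f(x_2) = 0.434598, coefficient = 2
x_3 = 1.1250, f(x_3) = 0.324652, coefficient = 4
x_4 = 1.4167, f(x_4) = 0.242521, coefficient = 2
x_5 = 1.7083, f(x_5) = 0.181167, coefficient = 4
x_6 = 2.0000, f(x_6) = 0.135335, coefficient = 1

I ≈ (0.291667/3) × 6.618766 = 0.643491
Exact value: 0.643465
Error: 0.000026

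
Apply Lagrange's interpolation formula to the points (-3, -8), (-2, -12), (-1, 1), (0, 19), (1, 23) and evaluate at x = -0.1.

Lagrange interpolation formula:
P(x) = Σ yᵢ × Lᵢ(x)
where Lᵢ(x) = Π_{j≠i} (x - xⱼ)/(xᵢ - xⱼ)

L_0(-0.1) = (-0.1 - (-2))/(-3 - (-2)) × (-0.1 - (-1))/(-3 - (-1)) × (-0.1 - 0)/(-3 - 0) × (-0.1 - 1)/(-3 - 1) = 0.007838
L_1(-0.1) = (-0.1 - (-3))/(-2 - (-3)) × (-0.1 - (-1))/(-2 - (-1)) × (-0.1 - 0)/(-2 - 0) × (-0.1 - 1)/(-2 - 1) = -0.047850
L_2(-0.1) = (-0.1 - (-3))/(-1 - (-3)) × (-0.1 - (-2))/(-1 - (-2)) × (-0.1 - 0)/(-1 - 0) × (-0.1 - 1)/(-1 - 1) = 0.151525
L_3(-0.1) = (-0.1 - (-3))/(0 - (-3)) × (-0.1 - (-2))/(0 - (-2)) × (-0.1 - (-1))/(0 - (-1)) × (-0.1 - 1)/(0 - 1) = 0.909150
L_4(-0.1) = (-0.1 - (-3))/(1 - (-3)) × (-0.1 - (-2))/(1 - (-2)) × (-0.1 - (-1))/(1 - (-1)) × (-0.1 - 0)/(1 - 0) = -0.020663

P(-0.1) = (-8)×L_0(-0.1) + (-12)×L_1(-0.1) + 1×L_2(-0.1) + 19×L_3(-0.1) + 23×L_4(-0.1)
P(-0.1) = 17.461638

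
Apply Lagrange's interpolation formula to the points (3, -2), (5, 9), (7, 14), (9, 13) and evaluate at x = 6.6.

Lagrange interpolation formula:
P(x) = Σ yᵢ × Lᵢ(x)
where Lᵢ(x) = Π_{j≠i} (x - xⱼ)/(xᵢ - xⱼ)

L_0(6.6) = (6.6 - 5)/(3 - 5) × (6.6 - 7)/(3 - 7) × (6.6 - 9)/(3 - 9) = -0.032000
L_1(6.6) = (6.6 - 3)/(5 - 3) × (6.6 - 7)/(5 - 7) × (6.6 - 9)/(5 - 9) = 0.216000
L_2(6.6) = (6.6 - 3)/(7 - 3) × (6.6 - 5)/(7 - 5) × (6.6 - 9)/(7 - 9) = 0.864000
L_3(6.6) = (6.6 - 3)/(9 - 3) × (6.6 - 5)/(9 - 5) × (6.6 - 7)/(9 - 7) = -0.048000

P(6.6) = (-2)×L_0(6.6) + 9×L_1(6.6) + 14×L_2(6.6) + 13×L_3(6.6)
P(6.6) = 13.480000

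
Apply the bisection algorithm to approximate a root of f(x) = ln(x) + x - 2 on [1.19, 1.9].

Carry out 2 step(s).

f(x) = ln(x) + x - 2
Initial interval: [1.19, 1.9]

Iteration 1:
  c_1 = (1.190000 + 1.900000)/2 = 1.545000
  f(c_1) = f(1.545000) = -0.019976
  f(a) × f(c) ≥ 0, new interval: [1.545000, 1.900000]
Iteration 2:
  c_2 = (1.545000 + 1.900000)/2 = 1.722500
  f(c_2) = f(1.722500) = 0.266277
  f(a) × f(c) < 0, new interval: [1.545000, 1.722500]

After 2 iteration(s), the approximation is c_2 = 1.722500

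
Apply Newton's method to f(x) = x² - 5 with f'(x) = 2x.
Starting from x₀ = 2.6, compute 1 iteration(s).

f(x) = x² - 5
f'(x) = 2x
x₀ = 2.6

Newton-Raphson formula: x_{n+1} = x_n - f(x_n)/f'(x_n)

Iteration 1:
  f(2.600000) = 1.760000
  f'(2.600000) = 5.200000
  x_1 = 2.600000 - 1.760000/5.200000 = 2.261538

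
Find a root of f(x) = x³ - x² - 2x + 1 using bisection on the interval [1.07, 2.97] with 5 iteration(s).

f(x) = x³ - x² - 2x + 1
Initial interval: [1.07, 2.97]

Iteration 1:
  c_1 = (1.070000 + 2.970000)/2 = 2.020000
  f(c_1) = f(2.020000) = 1.122008
  f(a) × f(c) < 0, new interval: [1.070000, 2.020000]
Iteration 2:
  c_2 = (1.070000 + 2.020000)/2 = 1.545000
  f(c_2) = f(1.545000) = -0.789071
  f(a) × f(c) ≥ 0, new interval: [1.545000, 2.020000]
Iteration 3:
  c_3 = (1.545000 + 2.020000)/2 = 1.782500
  f(c_3) = f(1.782500) = -0.078758
  f(a) × f(c) ≥ 0, new interval: [1.782500, 2.020000]
Iteration 4:
  c_4 = (1.782500 + 2.020000)/2 = 1.901250
  f(c_4) = f(1.901250) = 0.455295
  f(a) × f(c) < 0, new interval: [1.782500, 1.901250]
Iteration 5:
  c_5 = (1.782500 + 1.901250)/2 = 1.841875
  f(c_5) = f(1.841875) = 0.172314
  f(a) × f(c) < 0, new interval: [1.782500, 1.841875]

After 5 iteration(s), the approximation is c_5 = 1.841875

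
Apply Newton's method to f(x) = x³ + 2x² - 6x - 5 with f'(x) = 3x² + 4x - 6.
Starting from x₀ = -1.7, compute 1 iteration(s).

f(x) = x³ + 2x² - 6x - 5
f'(x) = 3x² + 4x - 6
x₀ = -1.7

Newton-Raphson formula: x_{n+1} = x_n - f(x_n)/f'(x_n)

Iteration 1:
  f(-1.700000) = 6.067000
  f'(-1.700000) = -4.130000
  x_1 = -1.700000 - 6.067000/(-4.130000) = -0.230993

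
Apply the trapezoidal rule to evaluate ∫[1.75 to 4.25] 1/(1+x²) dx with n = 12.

f(x) = 1/(1+x²)
a = 1.75, b = 4.25, n = 12
h = (b - a)/n = 0.208333

Trapezoidal rule: (h/2)[f(x₀) + 2f(x₁) + 2f(x₂) + ... + f(xₙ)]

x_0 = 1.7500, f(x_0) = 0.246154, coefficient = 1
x_1 = 1.9583, f(x_1) = 0.206822, coefficient = 2
x_2 = 2.1667, f(x_2) = 0.175610, coefficient = 2
x_3 = 2.3750, f(x_3) = 0.150588, coefficient = 2
x_4 = 2.5833, f(x_4) = 0.130317, coefficient = 2
x_5 = 2.7917, f(x_5) = 0.113722, coefficient = 2
x_6 = 3.0000, f(x_6) = 0.100000, coefficient = 2
x_7 = 3.2083, f(x_7) = 0.088547, coefficient = 2
x_8 = 3.4167, f(x_8) = 0.078904, coefficient = 2
x_9 = 3.6250, f(x_9) = 0.070718, coefficient = 2
x_10 = 3.8333, f(x_10) = 0.063717, coefficient = 2
x_11 = 4.0417, f(x_11) = 0.057687, coefficient = 2
x_12 = 4.2500, f(x_12) = 0.052459, coefficient = 1

I ≈ (0.208333/2) × 2.771876 = 0.288737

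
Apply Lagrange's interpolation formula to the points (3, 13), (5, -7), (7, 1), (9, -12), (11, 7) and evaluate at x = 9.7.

Lagrange interpolation formula:
P(x) = Σ yᵢ × Lᵢ(x)
where Lᵢ(x) = Π_{j≠i} (x - xⱼ)/(xᵢ - xⱼ)

L_0(9.7) = (9.7 - 5)/(3 - 5) × (9.7 - 7)/(3 - 7) × (9.7 - 9)/(3 - 9) × (9.7 - 11)/(3 - 11) = -0.030073
L_1(9.7) = (9.7 - 3)/(5 - 3) × (9.7 - 7)/(5 - 7) × (9.7 - 9)/(5 - 9) × (9.7 - 11)/(5 - 11) = 0.171478
L_2(9.7) = (9.7 - 3)/(7 - 3) × (9.7 - 5)/(7 - 5) × (9.7 - 9)/(7 - 9) × (9.7 - 11)/(7 - 11) = -0.447748
L_3(9.7) = (9.7 - 3)/(9 - 3) × (9.7 - 5)/(9 - 5) × (9.7 - 7)/(9 - 7) × (9.7 - 11)/(9 - 11) = 1.151353
L_4(9.7) = (9.7 - 3)/(11 - 3) × (9.7 - 5)/(11 - 5) × (9.7 - 7)/(11 - 7) × (9.7 - 9)/(11 - 9) = 0.154990

P(9.7) = 13×L_0(9.7) + (-7)×L_1(9.7) + 1×L_2(9.7) + (-12)×L_3(9.7) + 7×L_4(9.7)
P(9.7) = -14.770348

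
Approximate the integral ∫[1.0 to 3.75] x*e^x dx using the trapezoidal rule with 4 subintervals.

f(x) = x*e^x
a = 1.0, b = 3.75, n = 4
h = (b - a)/n = 0.687500

Trapezoidal rule: (h/2)[f(x₀) + 2f(x₁) + 2f(x₂) + ... + f(xₙ)]

x_0 = 1.0000, f(x_0) = 2.718282, coefficient = 1
x_1 = 1.6875, f(x_1) = 9.122539, coefficient = 2
x_2 = 2.3750, f(x_2) = 25.533656, coefficient = 2
x_3 = 3.0625, f(x_3) = 65.479137, coefficient = 2
x_4 = 3.7500, f(x_4) = 159.454058, coefficient = 1

I ≈ (0.687500/2) × 362.443004 = 124.589783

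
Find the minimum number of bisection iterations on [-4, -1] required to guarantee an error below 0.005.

We need (b-a)/2^n ≤ 0.005
(-1 - (-4))/2^n ≤ 0.005
3/2^n ≤ 0.005
2^n ≥ 600
n ≥ log₂(600) = 9.23
n ≥ 10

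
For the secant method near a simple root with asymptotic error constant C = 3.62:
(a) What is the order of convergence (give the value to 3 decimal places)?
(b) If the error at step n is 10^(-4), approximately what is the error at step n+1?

(a) Secant method has superlinear convergence with order φ = (1+√5)/2 ≈ 1.618.
    This means |e_{n+1}| ≈ C|e_n|^1.618.

(b) With |e_n| = 10^(-4) and C = 3.62:
    |e_{n+1}| ≈ 3.62 × (10^(-4))^1.618 = 3.62 × 10^(-6.47)

(a) ≈ 1.618 (golden ratio); (b) |e_{n+1}| ≈ 1.221e-06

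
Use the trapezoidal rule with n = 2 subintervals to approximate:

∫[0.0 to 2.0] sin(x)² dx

f(x) = sin(x)²
a = 0.0, b = 2.0, n = 2
h = (b - a)/n = 1.000000

Trapezoidal rule: (h/2)[f(x₀) + 2f(x₁) + 2f(x₂) + ... + f(xₙ)]

x_0 = 0.0000, f(x_0) = 0.000000, coefficient = 1
x_1 = 1.0000, f(x_1) = 0.708073, coefficient = 2
x_2 = 2.0000, f(x_2) = 0.826822, coefficient = 1

I ≈ (1.000000/2) × 2.242969 = 1.121484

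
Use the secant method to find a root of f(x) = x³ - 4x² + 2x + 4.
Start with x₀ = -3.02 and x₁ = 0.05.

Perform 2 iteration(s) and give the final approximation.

f(x) = x³ - 4x² + 2x + 4
x₀ = -3.02, x₁ = 0.05

Secant formula: x_{n+1} = x_n - f(x_n)(x_n - x_{n-1})/(f(x_n) - f(x_{n-1}))

Iteration 1:
  f(-3.020000) = -66.065208
  f(0.050000) = 4.090125
  x_2 = 0.050000 - 4.090125×(0.050000 - (-3.020000))/(4.090125 - (-66.065208))
       = -0.128984
Iteration 2:
  f(0.050000) = 4.090125
  f(-0.128984) = 3.673339
  x_3 = -0.128984 - 3.673339×(-0.128984 - 0.050000)/(3.673339 - 4.090125)
       = -1.706456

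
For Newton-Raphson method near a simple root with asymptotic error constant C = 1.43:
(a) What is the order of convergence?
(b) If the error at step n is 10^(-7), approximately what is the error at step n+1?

(a) Newton-Raphson has quadratic (order 2) convergence near simple roots.
    This means |e_{n+1}| ≈ C|e_n|².

(b) With |e_n| = 10^(-7) and C = 1.43:
    |e_{n+1}| ≈ 1.43 × (10^(-7))² = 1.43 × 10^(-14)

(a) 2 (quadratic); (b) |e_{n+1}| ≈ 1.430e-14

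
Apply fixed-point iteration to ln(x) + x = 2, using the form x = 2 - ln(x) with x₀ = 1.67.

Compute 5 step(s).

Equation: ln(x) + x = 2
Fixed-point form: x = 2 - ln(x)
x₀ = 1.67

x_1 = g(1.670000) = 1.487176
x_2 = g(1.487176) = 1.603121
x_3 = g(1.603121) = 1.528048
x_4 = g(1.528048) = 1.576009
x_5 = g(1.576009) = 1.545104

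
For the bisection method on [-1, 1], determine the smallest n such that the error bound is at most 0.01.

We need (b-a)/2^n ≤ 0.01
(1 - (-1))/2^n ≤ 0.01
2/2^n ≤ 0.01
2^n ≥ 200
n ≥ log₂(200) = 7.64
n ≥ 8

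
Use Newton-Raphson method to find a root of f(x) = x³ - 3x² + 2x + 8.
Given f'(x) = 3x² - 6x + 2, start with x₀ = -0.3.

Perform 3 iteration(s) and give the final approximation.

f(x) = x³ - 3x² + 2x + 8
f'(x) = 3x² - 6x + 2
x₀ = -0.3

Newton-Raphson formula: x_{n+1} = x_n - f(x_n)/f'(x_n)

Iteration 1:
  f(-0.300000) = 7.103000
  f'(-0.300000) = 4.070000
  x_1 = -0.300000 - 7.103000/4.070000 = -2.045209
Iteration 2:
  f(-2.045209) = -17.193917
  f'(-2.045209) = 26.819891
  x_2 = -2.045209 - (-17.193917)/26.819891 = -1.404121
Iteration 3:
  f(-1.404121) = -3.491206
  f'(-1.404121) = 16.339387
  x_3 = -1.404121 - (-3.491206)/16.339387 = -1.190453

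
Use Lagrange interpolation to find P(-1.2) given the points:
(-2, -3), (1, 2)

Lagrange interpolation formula:
P(x) = Σ yᵢ × Lᵢ(x)
where Lᵢ(x) = Π_{j≠i} (x - xⱼ)/(xᵢ - xⱼ)

L_0(-1.2) = (-1.2 - 1)/(-2 - 1) = 0.733333
L_1(-1.2) = (-1.2 - (-2))/(1 - (-2)) = 0.266667

P(-1.2) = (-3)×L_0(-1.2) + 2×L_1(-1.2)
P(-1.2) = -1.666667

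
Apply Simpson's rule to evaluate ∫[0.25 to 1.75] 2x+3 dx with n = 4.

f(x) = 2x+3
a = 0.25, b = 1.75, n = 4
h = (b - a)/n = 0.375000

Simpson's rule: (h/3)[f(x₀) + 4f(x₁) + 2f(x₂) + ... + f(xₙ)]

x_0 = 0.2500, f(x_0) = 3.500000, coefficient = 1
x_1 = 0.6250, f(x_1) = 4.250000, coefficient = 4
x_2 = 1.0000, f(x_2) = 5.000000, coefficient = 2
x_3 = 1.3750, f(x_3) = 5.750000, coefficient = 4
x_4 = 1.7500, f(x_4) = 6.500000, coefficient = 1

I ≈ (0.375000/3) × 60.000000 = 7.500000
Exact value: 7.500000
Error: 0.000000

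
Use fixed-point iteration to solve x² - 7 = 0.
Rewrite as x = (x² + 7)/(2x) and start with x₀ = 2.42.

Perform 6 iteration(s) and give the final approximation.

Equation: x² - 7 = 0
Fixed-point form: x = (x² + 7)/(2x)
x₀ = 2.42

x_1 = g(2.420000) = 2.656281
x_2 = g(2.656281) = 2.645772
x_3 = g(2.645772) = 2.645751
x_4 = g(2.645751) = 2.645751
x_5 = g(2.645751) = 2.645751
x_6 = g(2.645751) = 2.645751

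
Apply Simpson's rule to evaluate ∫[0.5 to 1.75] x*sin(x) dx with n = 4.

f(x) = x*sin(x)
a = 0.5, b = 1.75, n = 4
h = (b - a)/n = 0.312500

Simpson's rule: (h/3)[f(x₀) + 4f(x₁) + 2f(x₂) + ... + f(xₙ)]

x_0 = 0.5000, f(x_0) = 0.239713, coefficient = 1
x_1 = 0.8125, f(x_1) = 0.589882, coefficient = 4
x_2 = 1.1250, f(x_2) = 1.015051, coefficient = 2
x_3 = 1.4375, f(x_3) = 1.424748, coefficient = 4
x_4 = 1.7500, f(x_4) = 1.721975, coefficient = 1

I ≈ (0.312500/3) × 12.050311 = 1.255241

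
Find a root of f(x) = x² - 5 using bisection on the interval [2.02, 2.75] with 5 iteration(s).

f(x) = x² - 5
Initial interval: [2.02, 2.75]

Iteration 1:
  c_1 = (2.020000 + 2.750000)/2 = 2.385000
  f(c_1) = f(2.385000) = 0.688225
  f(a) × f(c) < 0, new interval: [2.020000, 2.385000]
Iteration 2:
  c_2 = (2.020000 + 2.385000)/2 = 2.202500
  f(c_2) = f(2.202500) = -0.148994
  f(a) × f(c) ≥ 0, new interval: [2.202500, 2.385000]
Iteration 3:
  c_3 = (2.202500 + 2.385000)/2 = 2.293750
  f(c_3) = f(2.293750) = 0.261289
  f(a) × f(c) < 0, new interval: [2.202500, 2.293750]
Iteration 4:
  c_4 = (2.202500 + 2.293750)/2 = 2.248125
  f(c_4) = f(2.248125) = 0.054066
  f(a) × f(c) < 0, new interval: [2.202500, 2.248125]
Iteration 5:
  c_5 = (2.202500 + 2.248125)/2 = 2.225312
  f(c_5) = f(2.225312) = -0.047984
  f(a) × f(c) ≥ 0, new interval: [2.225312, 2.248125]

After 5 iteration(s), the approximation is c_5 = 2.225312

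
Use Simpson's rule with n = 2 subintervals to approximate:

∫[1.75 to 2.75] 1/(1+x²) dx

f(x) = 1/(1+x²)
a = 1.75, b = 2.75, n = 2
h = (b - a)/n = 0.500000

Simpson's rule: (h/3)[f(x₀) + 4f(x₁) + 2f(x₂) + ... + f(xₙ)]

x_0 = 1.7500, f(x_0) = 0.246154, coefficient = 1
x_1 = 2.2500, f(x_1) = 0.164948, coefficient = 4
x_2 = 2.7500, f(x_2) = 0.116788, coefficient = 1

I ≈ (0.500000/3) × 1.022736 = 0.170456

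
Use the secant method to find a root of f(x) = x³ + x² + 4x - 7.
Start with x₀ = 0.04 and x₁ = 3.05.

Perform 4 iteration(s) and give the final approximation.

f(x) = x³ + x² + 4x - 7
x₀ = 0.04, x₁ = 3.05

Secant formula: x_{n+1} = x_n - f(x_n)(x_n - x_{n-1})/(f(x_n) - f(x_{n-1}))

Iteration 1:
  f(0.040000) = -6.838336
  f(3.050000) = 42.875125
  x_2 = 3.050000 - 42.875125×(3.050000 - 0.040000)/(42.875125 - (-6.838336))
       = 0.454041
Iteration 2:
  f(3.050000) = 42.875125
  f(0.454041) = -4.884083
  x_3 = 0.454041 - (-4.884083)×(0.454041 - 3.050000)/(-4.884083 - 42.875125)
       = 0.719516
Iteration 3:
  f(0.454041) = -4.884083
  f(0.719516) = -3.231739
  x_4 = 0.719516 - (-3.231739)×(0.719516 - 0.454041)/(-3.231739 - (-4.884083))
       = 1.238746
Iteration 4:
  f(0.719516) = -3.231739
  f(1.238746) = 1.390316
  x_5 = 1.238746 - 1.390316×(1.238746 - 0.719516)/(1.390316 - (-3.231739))
       = 1.082561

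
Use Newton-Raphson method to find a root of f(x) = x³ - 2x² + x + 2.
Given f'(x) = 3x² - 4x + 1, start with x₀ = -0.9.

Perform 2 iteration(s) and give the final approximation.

f(x) = x³ - 2x² + x + 2
f'(x) = 3x² - 4x + 1
x₀ = -0.9

Newton-Raphson formula: x_{n+1} = x_n - f(x_n)/f'(x_n)

Iteration 1:
  f(-0.900000) = -1.249000
  f'(-0.900000) = 7.030000
  x_1 = -0.900000 - (-1.249000)/7.030000 = -0.722333
Iteration 2:
  f(-0.722333) = -0.142750
  f'(-0.722333) = 5.454626
  x_2 = -0.722333 - (-0.142750)/5.454626 = -0.696162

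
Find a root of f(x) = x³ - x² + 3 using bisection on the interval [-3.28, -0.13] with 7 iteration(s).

f(x) = x³ - x² + 3
Initial interval: [-3.28, -0.13]

Iteration 1:
  c_1 = (-3.280000 + (-0.130000))/2 = -1.705000
  f(c_1) = f(-1.705000) = -4.863503
  f(a) × f(c) ≥ 0, new interval: [-1.705000, -0.130000]
Iteration 2:
  c_2 = (-1.705000 + (-0.130000))/2 = -0.917500
  f(c_2) = f(-0.917500) = 1.385837
  f(a) × f(c) < 0, new interval: [-1.705000, -0.917500]
Iteration 3:
  c_3 = (-1.705000 + (-0.917500))/2 = -1.311250
  f(c_3) = f(-1.311250) = -0.973909
  f(a) × f(c) ≥ 0, new interval: [-1.311250, -0.917500]
Iteration 4:
  c_4 = (-1.311250 + (-0.917500))/2 = -1.114375
  f(c_4) = f(-1.114375) = 0.374302
  f(a) × f(c) < 0, new interval: [-1.311250, -1.114375]
Iteration 5:
  c_5 = (-1.311250 + (-1.114375))/2 = -1.212812
  f(c_5) = f(-1.212812) = -0.254857
  f(a) × f(c) ≥ 0, new interval: [-1.212812, -1.114375]
Iteration 6:
  c_6 = (-1.212812 + (-1.114375))/2 = -1.163594
  f(c_6) = f(-1.163594) = 0.070601
  f(a) × f(c) < 0, new interval: [-1.212812, -1.163594]
Iteration 7:
  c_7 = (-1.212812 + (-1.163594))/2 = -1.188203
  f(c_7) = f(-1.188203) = -0.089364
  f(a) × f(c) ≥ 0, new interval: [-1.188203, -1.163594]

After 7 iteration(s), the approximation is c_7 = -1.188203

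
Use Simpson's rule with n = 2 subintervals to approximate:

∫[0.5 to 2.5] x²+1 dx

f(x) = x²+1
a = 0.5, b = 2.5, n = 2
h = (b - a)/n = 1.000000

Simpson's rule: (h/3)[f(x₀) + 4f(x₁) + 2f(x₂) + ... + f(xₙ)]

x_0 = 0.5000, f(x_0) = 1.250000, coefficient = 1
x_1 = 1.5000, f(x_1) = 3.250000, coefficient = 4
x_2 = 2.5000, f(x_2) = 7.250000, coefficient = 1

I ≈ (1.000000/3) × 21.500000 = 7.166667
Exact value: 7.166667
Error: 0.000000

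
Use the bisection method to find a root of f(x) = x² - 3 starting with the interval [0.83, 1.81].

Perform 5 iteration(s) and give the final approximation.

f(x) = x² - 3
Initial interval: [0.83, 1.81]

Iteration 1:
  c_1 = (0.830000 + 1.810000)/2 = 1.320000
  f(c_1) = f(1.320000) = -1.257600
  f(a) × f(c) ≥ 0, new interval: [1.320000, 1.810000]
Iteration 2:
  c_2 = (1.320000 + 1.810000)/2 = 1.565000
  f(c_2) = f(1.565000) = -0.550775
  f(a) × f(c) ≥ 0, new interval: [1.565000, 1.810000]
Iteration 3:
  c_3 = (1.565000 + 1.810000)/2 = 1.687500
  f(c_3) = f(1.687500) = -0.152344
  f(a) × f(c) ≥ 0, new interval: [1.687500, 1.810000]
Iteration 4:
  c_4 = (1.687500 + 1.810000)/2 = 1.748750
  f(c_4) = f(1.748750) = 0.058127
  f(a) × f(c) < 0, new interval: [1.687500, 1.748750]
Iteration 5:
  c_5 = (1.687500 + 1.748750)/2 = 1.718125
  f(c_5) = f(1.718125) = -0.048046
  f(a) × f(c) ≥ 0, new interval: [1.718125, 1.748750]

After 5 iteration(s), the approximation is c_5 = 1.718125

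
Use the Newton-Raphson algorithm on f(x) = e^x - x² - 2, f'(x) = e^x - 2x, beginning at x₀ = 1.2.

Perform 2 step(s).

f(x) = e^x - x² - 2
f'(x) = e^x - 2x
x₀ = 1.2

Newton-Raphson formula: x_{n+1} = x_n - f(x_n)/f'(x_n)

Iteration 1:
  f(1.200000) = -0.119883
  f'(1.200000) = 0.920117
  x_1 = 1.200000 - (-0.119883)/0.920117 = 1.330291
Iteration 2:
  f(1.330291) = 0.012470
  f'(1.330291) = 1.121562
  x_2 = 1.330291 - 0.012470/1.121562 = 1.319173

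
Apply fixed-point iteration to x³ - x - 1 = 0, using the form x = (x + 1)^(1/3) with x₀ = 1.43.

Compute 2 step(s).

Equation: x³ - x - 1 = 0
Fixed-point form: x = (x + 1)^(1/3)
x₀ = 1.43

x_1 = g(1.430000) = 1.344421
x_2 = g(1.344421) = 1.328450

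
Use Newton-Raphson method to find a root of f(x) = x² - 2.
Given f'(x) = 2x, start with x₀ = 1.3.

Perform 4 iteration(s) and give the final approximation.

f(x) = x² - 2
f'(x) = 2x
x₀ = 1.3

Newton-Raphson formula: x_{n+1} = x_n - f(x_n)/f'(x_n)

Iteration 1:
  f(1.300000) = -0.310000
  f'(1.300000) = 2.600000
  x_1 = 1.300000 - (-0.310000)/2.600000 = 1.419231
Iteration 2:
  f(1.419231) = 0.014216
  f'(1.419231) = 2.838462
  x_2 = 1.419231 - 0.014216/2.838462 = 1.414222
Iteration 3:
  f(1.414222) = 0.000025
  f'(1.414222) = 2.828445
  x_3 = 1.414222 - 0.000025/2.828445 = 1.414214
Iteration 4:
  f(1.414214) = 0.000000
  f'(1.414214) = 2.828427
  x_4 = 1.414214 - 0.000000/2.828427 = 1.414214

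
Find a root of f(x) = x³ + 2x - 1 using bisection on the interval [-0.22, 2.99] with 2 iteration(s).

f(x) = x³ + 2x - 1
Initial interval: [-0.22, 2.99]

Iteration 1:
  c_1 = (-0.220000 + 2.990000)/2 = 1.385000
  f(c_1) = f(1.385000) = 4.426742
  f(a) × f(c) < 0, new interval: [-0.220000, 1.385000]
Iteration 2:
  c_2 = (-0.220000 + 1.385000)/2 = 0.582500
  f(c_2) = f(0.582500) = 0.362646
  f(a) × f(c) < 0, new interval: [-0.220000, 0.582500]

After 2 iteration(s), the approximation is c_2 = 0.582500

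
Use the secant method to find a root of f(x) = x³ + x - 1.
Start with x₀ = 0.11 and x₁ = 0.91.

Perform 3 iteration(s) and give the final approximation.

f(x) = x³ + x - 1
x₀ = 0.11, x₁ = 0.91

Secant formula: x_{n+1} = x_n - f(x_n)(x_n - x_{n-1})/(f(x_n) - f(x_{n-1}))

Iteration 1:
  f(0.110000) = -0.888669
  f(0.910000) = 0.663571
  x_2 = 0.910000 - 0.663571×(0.910000 - 0.110000)/(0.663571 - (-0.888669))
       = 0.568006
Iteration 2:
  f(0.910000) = 0.663571
  f(0.568006) = -0.248738
  x_3 = 0.568006 - (-0.248738)×(0.568006 - 0.910000)/(-0.248738 - 0.663571)
       = 0.661249
Iteration 3:
  f(0.568006) = -0.248738
  f(0.661249) = -0.049619
  x_4 = 0.661249 - (-0.049619)×(0.661249 - 0.568006)/(-0.049619 - (-0.248738))
       = 0.684485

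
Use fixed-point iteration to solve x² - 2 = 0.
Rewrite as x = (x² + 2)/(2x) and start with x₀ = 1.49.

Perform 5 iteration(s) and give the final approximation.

Equation: x² - 2 = 0
Fixed-point form: x = (x² + 2)/(2x)
x₀ = 1.49

x_1 = g(1.490000) = 1.416141
x_2 = g(1.416141) = 1.414215
x_3 = g(1.414215) = 1.414214
x_4 = g(1.414214) = 1.414214
x_5 = g(1.414214) = 1.414214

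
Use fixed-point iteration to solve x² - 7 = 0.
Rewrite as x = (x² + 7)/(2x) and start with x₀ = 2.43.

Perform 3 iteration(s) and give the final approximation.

Equation: x² - 7 = 0
Fixed-point form: x = (x² + 7)/(2x)
x₀ = 2.43

x_1 = g(2.430000) = 2.655329
x_2 = g(2.655329) = 2.645769
x_3 = g(2.645769) = 2.645751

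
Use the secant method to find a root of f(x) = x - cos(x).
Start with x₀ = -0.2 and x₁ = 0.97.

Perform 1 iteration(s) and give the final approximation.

f(x) = x - cos(x)
x₀ = -0.2, x₁ = 0.97

Secant formula: x_{n+1} = x_n - f(x_n)(x_n - x_{n-1})/(f(x_n) - f(x_{n-1}))

Iteration 1:
  f(-0.200000) = -1.180067
  f(0.970000) = 0.404700
  x_2 = 0.970000 - 0.404700×(0.970000 - (-0.200000))/(0.404700 - (-1.180067))
       = 0.671218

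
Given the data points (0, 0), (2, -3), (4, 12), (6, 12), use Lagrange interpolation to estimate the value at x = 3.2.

Lagrange interpolation formula:
P(x) = Σ yᵢ × Lᵢ(x)
where Lᵢ(x) = Π_{j≠i} (x - xⱼ)/(xᵢ - xⱼ)

L_0(3.2) = (3.2 - 2)/(0 - 2) × (3.2 - 4)/(0 - 4) × (3.2 - 6)/(0 - 6) = -0.056000
L_1(3.2) = (3.2 - 0)/(2 - 0) × (3.2 - 4)/(2 - 4) × (3.2 - 6)/(2 - 6) = 0.448000
L_2(3.2) = (3.2 - 0)/(4 - 0) × (3.2 - 2)/(4 - 2) × (3.2 - 6)/(4 - 6) = 0.672000
L_3(3.2) = (3.2 - 0)/(6 - 0) × (3.2 - 2)/(6 - 2) × (3.2 - 4)/(6 - 4) = -0.064000

P(3.2) = 0×L_0(3.2) + (-3)×L_1(3.2) + 12×L_2(3.2) + 12×L_3(3.2)
P(3.2) = 5.952000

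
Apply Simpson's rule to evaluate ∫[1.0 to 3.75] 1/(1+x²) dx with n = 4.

f(x) = 1/(1+x²)
a = 1.0, b = 3.75, n = 4
h = (b - a)/n = 0.687500

Simpson's rule: (h/3)[f(x₀) + 4f(x₁) + 2f(x₂) + ... + f(xₙ)]

x_0 = 1.0000, f(x_0) = 0.500000, coefficient = 1
x_1 = 1.6875, f(x_1) = 0.259898, coefficient = 4
x_2 = 2.3750, f(x_2) = 0.150588, coefficient = 2
x_3 = 3.0625, f(x_3) = 0.096349, coefficient = 4
x_4 = 3.7500, f(x_4) = 0.066390, coefficient = 1

I ≈ (0.687500/3) × 2.292557 = 0.525378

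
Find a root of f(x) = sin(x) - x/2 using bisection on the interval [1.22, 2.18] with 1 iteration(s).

f(x) = sin(x) - x/2
Initial interval: [1.22, 2.18]

Iteration 1:
  c_1 = (1.220000 + 2.180000)/2 = 1.700000
  f(c_1) = f(1.700000) = 0.141665
  f(a) × f(c) ≥ 0, new interval: [1.700000, 2.180000]

After 1 iteration(s), the approximation is c_1 = 1.700000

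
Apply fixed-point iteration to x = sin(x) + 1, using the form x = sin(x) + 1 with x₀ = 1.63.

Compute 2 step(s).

Equation: x = sin(x) + 1
Fixed-point form: x = sin(x) + 1
x₀ = 1.63

x_1 = g(1.630000) = 1.998248
x_2 = g(1.998248) = 1.910025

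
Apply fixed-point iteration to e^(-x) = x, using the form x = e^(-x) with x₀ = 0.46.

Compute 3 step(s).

Equation: e^(-x) = x
Fixed-point form: x = e^(-x)
x₀ = 0.46

x_1 = g(0.460000) = 0.631284
x_2 = g(0.631284) = 0.531909
x_3 = g(0.531909) = 0.587483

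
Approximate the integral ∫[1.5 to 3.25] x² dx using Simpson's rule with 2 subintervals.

f(x) = x²
a = 1.5, b = 3.25, n = 2
h = (b - a)/n = 0.875000

Simpson's rule: (h/3)[f(x₀) + 4f(x₁) + 2f(x₂) + ... + f(xₙ)]

x_0 = 1.5000, f(x_0) = 2.250000, coefficient = 1
x_1 = 2.3750, f(x_1) = 5.640625, coefficient = 4
x_2 = 3.2500, f(x_2) = 10.562500, coefficient = 1

I ≈ (0.875000/3) × 35.375000 = 10.317708
Exact value: 10.317708
Error: 0.000000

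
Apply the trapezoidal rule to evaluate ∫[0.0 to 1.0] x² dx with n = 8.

f(x) = x²
a = 0.0, b = 1.0, n = 8
h = (b - a)/n = 0.125000

Trapezoidal rule: (h/2)[f(x₀) + 2f(x₁) + 2f(x₂) + ... + f(xₙ)]

x_0 = 0.0000, f(x_0) = 0.000000, coefficient = 1
x_1 = 0.1250, f(x_1) = 0.015625, coefficient = 2
x_2 = 0.2500, f(x_2) = 0.062500, coefficient = 2
x_3 = 0.3750, f(x_3) = 0.140625, coefficient = 2
x_4 = 0.5000, f(x_4) = 0.250000, coefficient = 2
x_5 = 0.6250, f(x_5) = 0.390625, coefficient = 2
x_6 = 0.7500, f(x_6) = 0.562500, coefficient = 2
x_7 = 0.8750, f(x_7) = 0.765625, coefficient = 2
x_8 = 1.0000, f(x_8) = 1.000000, coefficient = 1

I ≈ (0.125000/2) × 5.375000 = 0.335938
Exact value: 0.333333
Error: 0.002604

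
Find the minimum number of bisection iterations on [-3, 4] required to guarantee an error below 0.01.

We need (b-a)/2^n ≤ 0.01
(4 - (-3))/2^n ≤ 0.01
7/2^n ≤ 0.01
2^n ≥ 700
n ≥ log₂(700) = 9.45
n ≥ 10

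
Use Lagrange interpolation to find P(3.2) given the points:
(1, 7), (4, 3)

Lagrange interpolation formula:
P(x) = Σ yᵢ × Lᵢ(x)
where Lᵢ(x) = Π_{j≠i} (x - xⱼ)/(xᵢ - xⱼ)

L_0(3.2) = (3.2 - 4)/(1 - 4) = 0.266667
L_1(3.2) = (3.2 - 1)/(4 - 1) = 0.733333

P(3.2) = 7×L_0(3.2) + 3×L_1(3.2)
P(3.2) = 4.066667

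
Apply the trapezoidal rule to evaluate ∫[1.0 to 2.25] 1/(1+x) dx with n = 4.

f(x) = 1/(1+x)
a = 1.0, b = 2.25, n = 4
h = (b - a)/n = 0.312500

Trapezoidal rule: (h/2)[f(x₀) + 2f(x₁) + 2f(x₂) + ... + f(xₙ)]

x_0 = 1.0000, f(x_0) = 0.500000, coefficient = 1
x_1 = 1.3125, f(x_1) = 0.432432, coefficient = 2
x_2 = 1.6250, f(x_2) = 0.380952, coefficient = 2
x_3 = 1.9375, f(x_3) = 0.340426, coefficient = 2
x_4 = 2.2500, f(x_4) = 0.307692, coefficient = 1

I ≈ (0.312500/2) × 3.115313 = 0.486768
Exact value: 0.485508
Error: 0.001260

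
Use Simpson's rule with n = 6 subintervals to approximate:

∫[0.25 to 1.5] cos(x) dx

f(x) = cos(x)
a = 0.25, b = 1.5, n = 6
h = (b - a)/n = 0.208333

Simpson's rule: (h/3)[f(x₀) + 4f(x₁) + 2f(x₂) + ... + f(xₙ)]

x_0 = 0.2500, f(x_0) = 0.968912, coefficient = 1
x_1 = 0.4583, f(x_1) = 0.896791, coefficient = 4
x_2 = 0.6667, f(x_2) = 0.785887, coefficient = 2
x_3 = 0.8750, f(x_3) = 0.640997, coefficient = 4
x_4 = 1.0833, f(x_4) = 0.468386, coefficient = 2
x_5 = 1.2917, f(x_5) = 0.275519, coefficient = 4
x_6 = 1.5000, f(x_6) = 0.070737, coefficient = 1

I ≈ (0.208333/3) × 10.801424 = 0.750099
Exact value: 0.750091
Error: 0.000008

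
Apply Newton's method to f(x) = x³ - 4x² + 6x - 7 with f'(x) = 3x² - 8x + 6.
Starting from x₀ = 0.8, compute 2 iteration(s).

f(x) = x³ - 4x² + 6x - 7
f'(x) = 3x² - 8x + 6
x₀ = 0.8

Newton-Raphson formula: x_{n+1} = x_n - f(x_n)/f'(x_n)

Iteration 1:
  f(0.800000) = -4.248000
  f'(0.800000) = 1.520000
  x_1 = 0.800000 - (-4.248000)/1.520000 = 3.594737
Iteration 2:
  f(3.594737) = 9.331557
  f'(3.594737) = 16.008504
  x_2 = 3.594737 - 9.331557/16.008504 = 3.011824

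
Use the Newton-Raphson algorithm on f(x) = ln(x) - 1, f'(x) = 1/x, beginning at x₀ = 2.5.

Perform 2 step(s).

f(x) = ln(x) - 1
f'(x) = 1/x
x₀ = 2.5

Newton-Raphson formula: x_{n+1} = x_n - f(x_n)/f'(x_n)

Iteration 1:
  f(2.500000) = -0.083709
  f'(2.500000) = 0.400000
  x_1 = 2.500000 - (-0.083709)/0.400000 = 2.709273
Iteration 2:
  f(2.709273) = -0.003320
  f'(2.709273) = 0.369103
  x_2 = 2.709273 - (-0.003320)/0.369103 = 2.718267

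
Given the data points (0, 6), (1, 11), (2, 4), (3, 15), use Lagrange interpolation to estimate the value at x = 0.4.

Lagrange interpolation formula:
P(x) = Σ yᵢ × Lᵢ(x)
where Lᵢ(x) = Π_{j≠i} (x - xⱼ)/(xᵢ - xⱼ)

L_0(0.4) = (0.4 - 1)/(0 - 1) × (0.4 - 2)/(0 - 2) × (0.4 - 3)/(0 - 3) = 0.416000
L_1(0.4) = (0.4 - 0)/(1 - 0) × (0.4 - 2)/(1 - 2) × (0.4 - 3)/(1 - 3) = 0.832000
L_2(0.4) = (0.4 - 0)/(2 - 0) × (0.4 - 1)/(2 - 1) × (0.4 - 3)/(2 - 3) = -0.312000
L_3(0.4) = (0.4 - 0)/(3 - 0) × (0.4 - 1)/(3 - 1) × (0.4 - 2)/(3 - 2) = 0.064000

P(0.4) = 6×L_0(0.4) + 11×L_1(0.4) + 4×L_2(0.4) + 15×L_3(0.4)
P(0.4) = 11.360000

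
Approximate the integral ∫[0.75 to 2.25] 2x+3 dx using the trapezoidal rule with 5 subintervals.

f(x) = 2x+3
a = 0.75, b = 2.25, n = 5
h = (b - a)/n = 0.300000

Trapezoidal rule: (h/2)[f(x₀) + 2f(x₁) + 2f(x₂) + ... + f(xₙ)]

x_0 = 0.7500, f(x_0) = 4.500000, coefficient = 1
x_1 = 1.0500, f(x_1) = 5.100000, coefficient = 2
x_2 = 1.3500, f(x_2) = 5.700000, coefficient = 2
x_3 = 1.6500, f(x_3) = 6.300000, coefficient = 2
x_4 = 1.9500, f(x_4) = 6.900000, coefficient = 2
x_5 = 2.2500, f(x_5) = 7.500000, coefficient = 1

I ≈ (0.300000/2) × 60.000000 = 9.000000
Exact value: 9.000000
Error: 0.000000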